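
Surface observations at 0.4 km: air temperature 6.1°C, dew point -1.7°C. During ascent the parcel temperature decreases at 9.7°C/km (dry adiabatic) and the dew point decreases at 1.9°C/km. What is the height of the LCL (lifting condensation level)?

1.4 km

T and T_d converge at 9.7 − 1.9 = 7.8°C per km
Height above start = (6.1 − (-1.7)) / 7.8 = 1 km
LCL altitude = 400 m + 1000 m = 1400 m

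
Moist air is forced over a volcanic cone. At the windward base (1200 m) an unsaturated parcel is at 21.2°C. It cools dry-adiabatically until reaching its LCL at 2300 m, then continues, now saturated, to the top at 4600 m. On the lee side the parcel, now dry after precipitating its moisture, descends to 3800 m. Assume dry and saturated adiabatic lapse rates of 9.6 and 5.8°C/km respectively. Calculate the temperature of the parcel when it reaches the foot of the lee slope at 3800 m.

1200–2300 m, dry: Δz = 1.1 km ⇒ ΔT = -10.56°C; T = 10.64°C
2300–4600 m, saturated: Δz = 2.3 km ⇒ ΔT = -13.34°C; T = -2.7°C
4600–3800 m, dry descent: Δz = 0.8 km ⇒ ΔT = +7.68°C; T = 4.98°C

4.98°C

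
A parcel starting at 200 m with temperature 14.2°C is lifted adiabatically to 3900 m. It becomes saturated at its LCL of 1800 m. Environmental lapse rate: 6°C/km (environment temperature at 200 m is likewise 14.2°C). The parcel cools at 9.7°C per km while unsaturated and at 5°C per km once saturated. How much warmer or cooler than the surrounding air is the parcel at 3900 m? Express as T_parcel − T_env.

-3.82°C (parcel cooler than environment)

Parcel:
  200–1800 m, dry: Δz = 1.6 km ⇒ ΔT = -15.52°C; T = -1.32°C
  1800–3900 m, saturated: Δz = 2.1 km ⇒ ΔT = -10.5°C; T = -11.82°C
Environment:
  200–3900 m, environment: Δz = 3.7 km ⇒ ΔT = -22.2°C; T = -8°C
T_parcel − T_env = -11.82 − (-8) = -3.82°C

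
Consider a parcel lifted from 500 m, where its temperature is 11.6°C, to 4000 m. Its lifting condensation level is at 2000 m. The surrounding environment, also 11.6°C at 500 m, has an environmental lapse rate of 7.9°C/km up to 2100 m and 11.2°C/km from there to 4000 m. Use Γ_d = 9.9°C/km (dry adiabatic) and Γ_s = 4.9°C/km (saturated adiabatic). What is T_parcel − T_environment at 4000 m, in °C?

Parcel:
  500–2000 m, dry: Δz = 1.5 km ⇒ ΔT = -14.85°C; T = -3.25°C
  2000–4000 m, saturated: Δz = 2 km ⇒ ΔT = -9.8°C; T = -13.05°C
Environment:
  500–2100 m, environment, lower layer: Δz = 1.6 km ⇒ ΔT = -12.64°C; T = -1.04°C
  2100–4000 m, environment, upper layer: Δz = 1.9 km ⇒ ΔT = -21.28°C; T = -22.32°C
T_parcel − T_env = -13.05 − (-22.32) = +9.27°C

+9.27°C (parcel warmer than environment)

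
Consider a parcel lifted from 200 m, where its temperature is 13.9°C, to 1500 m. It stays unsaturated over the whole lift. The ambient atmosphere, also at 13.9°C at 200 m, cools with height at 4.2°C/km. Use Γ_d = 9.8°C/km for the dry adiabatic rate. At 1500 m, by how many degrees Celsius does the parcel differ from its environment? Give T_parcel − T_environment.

Parcel:
  Dry to 1500 m: -9.8 × 1.3 km = -12.74°C, so T = 1.16°C.
Environment:
  Environment to 1500 m: -4.2 × 1.3 km = -5.46°C, so T = 8.44°C.
T_parcel − T_env = 1.16 − 8.44 = -7.28°C

-7.28°C (parcel cooler than environment)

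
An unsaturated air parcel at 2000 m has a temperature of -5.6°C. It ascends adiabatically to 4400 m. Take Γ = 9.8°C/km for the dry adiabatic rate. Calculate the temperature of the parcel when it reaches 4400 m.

-29.12°C

2000–4400 m, dry adiabatic: Δz = 2.4 km ⇒ ΔT = -23.52°C; T = -29.12°C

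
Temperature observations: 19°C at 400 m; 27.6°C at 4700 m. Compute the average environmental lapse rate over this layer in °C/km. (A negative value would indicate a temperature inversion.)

-2°C/km

Γ = −ΔT/Δz = (19 − 27.6) / (4700 − 400) m
  = -8.6°C / 4.3 km = -2°C/km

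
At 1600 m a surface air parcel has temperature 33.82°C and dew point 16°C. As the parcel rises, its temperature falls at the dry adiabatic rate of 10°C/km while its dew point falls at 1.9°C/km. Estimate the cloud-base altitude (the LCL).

3800 m

T and T_d converge at 10 − 1.9 = 8.1°C per km
Height above start = (33.82 − 16) / 8.1 = 2.2 km
LCL altitude = 1600 m + 2200 m = 3800 m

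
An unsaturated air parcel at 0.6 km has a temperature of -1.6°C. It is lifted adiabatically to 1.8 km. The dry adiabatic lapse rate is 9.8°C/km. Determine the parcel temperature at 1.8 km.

-13.36°C

600–1800 m, dry adiabatic: Δz = 1.2 km ⇒ ΔT = -11.76°C; T = -13.36°C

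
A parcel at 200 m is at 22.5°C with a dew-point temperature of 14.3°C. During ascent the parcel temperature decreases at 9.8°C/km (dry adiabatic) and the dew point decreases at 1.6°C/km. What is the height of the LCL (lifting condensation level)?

T and T_d converge at 9.8 − 1.6 = 8.2°C per km
Height above start = (22.5 − 14.3) / 8.2 = 1 km
LCL altitude = 200 m + 1000 m = 1200 m

1200 m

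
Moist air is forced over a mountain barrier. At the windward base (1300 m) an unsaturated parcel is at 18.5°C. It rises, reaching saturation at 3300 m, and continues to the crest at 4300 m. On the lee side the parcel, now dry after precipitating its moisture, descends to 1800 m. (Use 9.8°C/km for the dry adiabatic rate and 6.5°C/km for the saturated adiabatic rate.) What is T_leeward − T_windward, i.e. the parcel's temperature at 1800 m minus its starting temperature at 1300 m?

1300–3300 m, dry: Δz = 2 km ⇒ ΔT = -19.6°C; T = -1.1°C
3300–4300 m, saturated: Δz = 1 km ⇒ ΔT = -6.5°C; T = -7.6°C
4300–1800 m, dry descent: Δz = 2.5 km ⇒ ΔT = +24.5°C; T = 16.9°C
Net change vs windward start: 16.9 − 18.5 = -1.6°C

-1.6°C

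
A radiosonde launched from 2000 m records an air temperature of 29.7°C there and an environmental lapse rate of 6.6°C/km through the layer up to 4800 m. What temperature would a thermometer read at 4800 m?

11.22°C

2000 → 4800 m (environmental, 6.6°C/km): ΔT = -6.6 × 2.8 = -18.48°C → T = 11.22°C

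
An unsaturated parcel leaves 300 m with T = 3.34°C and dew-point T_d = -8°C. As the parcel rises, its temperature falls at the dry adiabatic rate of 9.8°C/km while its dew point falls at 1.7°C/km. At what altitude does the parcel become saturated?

T and T_d converge at 9.8 − 1.7 = 8.1°C per km
Height above start = (3.34 − (-8)) / 8.1 = 1.4 km
LCL altitude = 300 m + 1400 m = 1700 m

1700 m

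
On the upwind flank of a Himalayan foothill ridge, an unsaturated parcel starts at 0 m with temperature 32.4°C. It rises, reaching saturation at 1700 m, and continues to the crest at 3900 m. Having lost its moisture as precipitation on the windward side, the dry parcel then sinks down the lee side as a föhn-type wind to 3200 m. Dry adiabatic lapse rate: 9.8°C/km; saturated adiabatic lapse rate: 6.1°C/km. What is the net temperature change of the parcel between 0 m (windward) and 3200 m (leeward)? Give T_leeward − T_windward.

0 → 1700 m (dry, 9.8°C/km): ΔT = -9.8 × 1.7 = -16.66°C → T = 15.74°C
1700 → 3900 m (saturated, 6.1°C/km): ΔT = -6.1 × 2.2 = -13.42°C → T = 2.32°C
3900 → 3200 m (dry descent, 9.8°C/km): ΔT = +9.8 × 0.7 = +6.86°C → T = 9.18°C
Net change vs windward start: 9.18 − 32.4 = -23.22°C

-23.22°C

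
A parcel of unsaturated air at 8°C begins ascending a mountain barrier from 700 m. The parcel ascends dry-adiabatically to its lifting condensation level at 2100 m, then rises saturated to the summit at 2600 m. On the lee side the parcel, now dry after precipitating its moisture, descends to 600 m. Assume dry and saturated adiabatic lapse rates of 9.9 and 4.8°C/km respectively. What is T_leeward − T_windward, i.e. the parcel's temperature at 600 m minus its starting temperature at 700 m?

+3.54°C

Dry to 2100 m: -9.9 × 1.4 km = -13.86°C, so T = -5.86°C.
Saturated to 2600 m: -4.8 × 0.5 km = -2.4°C, so T = -8.26°C.
Dry descent to 600 m: +9.9 × 2 km = +19.8°C, so T = 11.54°C.
Net change vs windward start: 11.54 − 8 = +3.54°C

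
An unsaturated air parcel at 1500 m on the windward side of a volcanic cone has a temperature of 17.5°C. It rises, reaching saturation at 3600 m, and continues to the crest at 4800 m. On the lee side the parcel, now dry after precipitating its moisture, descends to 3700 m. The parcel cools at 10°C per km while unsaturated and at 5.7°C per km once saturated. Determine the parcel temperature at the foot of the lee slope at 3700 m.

0.66°C

1500–3600 m, dry: Δz = 2.1 km ⇒ ΔT = -21°C; T = -3.5°C
3600–4800 m, saturated: Δz = 1.2 km ⇒ ΔT = -6.84°C; T = -10.34°C
4800–3700 m, dry descent: Δz = 1.1 km ⇒ ΔT = +11°C; T = 0.66°C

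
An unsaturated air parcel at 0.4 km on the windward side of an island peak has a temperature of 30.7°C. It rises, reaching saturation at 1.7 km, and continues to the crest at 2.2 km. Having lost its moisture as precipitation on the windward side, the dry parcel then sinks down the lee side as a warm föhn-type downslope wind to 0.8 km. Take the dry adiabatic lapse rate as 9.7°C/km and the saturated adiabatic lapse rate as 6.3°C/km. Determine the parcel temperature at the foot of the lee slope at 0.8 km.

400–1700 m, dry: Δz = 1.3 km ⇒ ΔT = -12.61°C; T = 18.09°C
1700–2200 m, saturated: Δz = 0.5 km ⇒ ΔT = -3.15°C; T = 14.94°C
2200–800 m, dry descent: Δz = 1.4 km ⇒ ΔT = +13.58°C; T = 28.52°C

28.52°C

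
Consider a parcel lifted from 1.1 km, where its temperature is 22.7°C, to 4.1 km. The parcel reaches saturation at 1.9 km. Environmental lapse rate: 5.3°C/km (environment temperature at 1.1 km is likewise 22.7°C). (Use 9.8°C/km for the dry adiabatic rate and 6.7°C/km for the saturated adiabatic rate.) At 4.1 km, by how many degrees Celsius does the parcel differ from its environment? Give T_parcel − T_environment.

Parcel:
  From 1100 m to 1900 m (dry): cools by 9.8 × 0.8 = 7.84°C, giving 14.86°C.
  From 1900 m to 4100 m (saturated): cools by 6.7 × 2.2 = 14.74°C, giving 0.12°C.
Environment:
  From 1100 m to 4100 m (environment): cools by 5.3 × 3 = 15.9°C, giving 6.8°C.
T_parcel − T_env = 0.12 − 6.8 = -6.68°C

-6.68°C (parcel cooler than environment)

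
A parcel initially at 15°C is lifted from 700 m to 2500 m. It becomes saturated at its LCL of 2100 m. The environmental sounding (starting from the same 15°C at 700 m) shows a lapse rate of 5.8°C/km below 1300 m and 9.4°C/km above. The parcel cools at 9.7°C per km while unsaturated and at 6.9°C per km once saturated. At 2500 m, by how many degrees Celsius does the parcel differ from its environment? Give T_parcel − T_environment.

-1.58°C (parcel cooler than environment)

Parcel:
  700–2100 m, dry: Δz = 1.4 km ⇒ ΔT = -13.58°C; T = 1.42°C
  2100–2500 m, saturated: Δz = 0.4 km ⇒ ΔT = -2.76°C; T = -1.34°C
Environment:
  700–1300 m, environment, lower layer: Δz = 0.6 km ⇒ ΔT = -3.48°C; T = 11.52°C
  1300–2500 m, environment, upper layer: Δz = 1.2 km ⇒ ΔT = -11.28°C; T = 0.24°C
T_parcel − T_env = -1.34 − 0.24 = -1.58°C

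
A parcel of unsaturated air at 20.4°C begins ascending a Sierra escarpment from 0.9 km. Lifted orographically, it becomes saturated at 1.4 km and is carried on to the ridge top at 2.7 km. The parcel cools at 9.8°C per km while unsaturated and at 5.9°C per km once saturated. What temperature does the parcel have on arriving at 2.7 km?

900–1400 m, dry: Δz = 0.5 km ⇒ ΔT = -4.9°C; T = 15.5°C
1400–2700 m, saturated: Δz = 1.3 km ⇒ ΔT = -7.67°C; T = 7.83°C

7.83°C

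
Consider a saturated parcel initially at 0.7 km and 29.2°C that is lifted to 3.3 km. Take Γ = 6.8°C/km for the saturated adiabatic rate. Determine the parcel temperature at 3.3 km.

11.52°C

700 → 3300 m (saturated adiabatic, 6.8°C/km): ΔT = -6.8 × 2.6 = -17.68°C → T = 11.52°C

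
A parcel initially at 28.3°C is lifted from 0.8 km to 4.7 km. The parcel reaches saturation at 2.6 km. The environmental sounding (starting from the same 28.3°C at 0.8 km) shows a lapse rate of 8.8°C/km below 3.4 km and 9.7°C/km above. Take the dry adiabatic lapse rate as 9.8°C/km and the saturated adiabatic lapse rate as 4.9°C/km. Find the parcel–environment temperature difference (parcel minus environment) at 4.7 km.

+7.56°C (parcel warmer than environment)

Parcel:
  From 800 m to 2600 m (dry): cools by 9.8 × 1.8 = 17.64°C, giving 10.66°C.
  From 2600 m to 4700 m (saturated): cools by 4.9 × 2.1 = 10.29°C, giving 0.37°C.
Environment:
  From 800 m to 3400 m (environment, lower layer): cools by 8.8 × 2.6 = 22.88°C, giving 5.42°C.
  From 3400 m to 4700 m (environment, upper layer): cools by 9.7 × 1.3 = 12.61°C, giving -7.19°C.
T_parcel − T_env = 0.37 − (-7.19) = +7.56°C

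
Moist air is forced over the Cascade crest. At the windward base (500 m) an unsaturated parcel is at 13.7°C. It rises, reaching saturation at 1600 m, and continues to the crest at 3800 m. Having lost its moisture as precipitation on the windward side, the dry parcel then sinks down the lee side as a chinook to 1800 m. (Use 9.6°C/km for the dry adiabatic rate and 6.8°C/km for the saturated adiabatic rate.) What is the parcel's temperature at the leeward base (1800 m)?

500–1600 m, dry: Δz = 1.1 km ⇒ ΔT = -10.56°C; T = 3.14°C
1600–3800 m, saturated: Δz = 2.2 km ⇒ ΔT = -14.96°C; T = -11.82°C
3800–1800 m, dry descent: Δz = 2 km ⇒ ΔT = +19.2°C; T = 7.38°C

7.38°C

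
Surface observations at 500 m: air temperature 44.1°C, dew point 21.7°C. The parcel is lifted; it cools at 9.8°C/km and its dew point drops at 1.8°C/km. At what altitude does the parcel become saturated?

T and T_d converge at 9.8 − 1.8 = 8°C per km
Height above start = (44.1 − 21.7) / 8 = 2.8 km
LCL altitude = 500 m + 2800 m = 3300 m

3300 m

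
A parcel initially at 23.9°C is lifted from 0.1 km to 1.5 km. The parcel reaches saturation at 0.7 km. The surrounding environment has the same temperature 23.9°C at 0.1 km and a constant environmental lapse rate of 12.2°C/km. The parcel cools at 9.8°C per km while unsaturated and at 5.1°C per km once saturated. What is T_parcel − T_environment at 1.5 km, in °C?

Parcel:
  Dry to 700 m: -9.8 × 0.6 km = -5.88°C, so T = 18.02°C.
  Saturated to 1500 m: -5.1 × 0.8 km = -4.08°C, so T = 13.94°C.
Environment:
  Environment to 1500 m: -12.2 × 1.4 km = -17.08°C, so T = 6.82°C.
T_parcel − T_env = 13.94 − 6.82 = +7.12°C

+7.12°C (parcel warmer than environment)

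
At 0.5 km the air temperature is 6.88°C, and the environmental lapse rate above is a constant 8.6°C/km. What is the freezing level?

Height above start = (6.88 − 0) / 8.6 = 0.8 km
Altitude = 500 m + 800 m = 1300 m

1.3 km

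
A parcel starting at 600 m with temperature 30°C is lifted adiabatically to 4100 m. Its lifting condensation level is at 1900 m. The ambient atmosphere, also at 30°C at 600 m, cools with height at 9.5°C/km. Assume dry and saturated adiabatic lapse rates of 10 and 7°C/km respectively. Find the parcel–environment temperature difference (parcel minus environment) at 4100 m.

+4.85°C (parcel warmer than environment)

Parcel:
  600 → 1900 m (dry, 10°C/km): ΔT = -10 × 1.3 = -13°C → T = 17°C
  1900 → 4100 m (saturated, 7°C/km): ΔT = -7 × 2.2 = -15.4°C → T = 1.6°C
Environment:
  600 → 4100 m (environment, 9.5°C/km): ΔT = -9.5 × 3.5 = -33.25°C → T = -3.25°C
T_parcel − T_env = 1.6 − (-3.25) = +4.85°C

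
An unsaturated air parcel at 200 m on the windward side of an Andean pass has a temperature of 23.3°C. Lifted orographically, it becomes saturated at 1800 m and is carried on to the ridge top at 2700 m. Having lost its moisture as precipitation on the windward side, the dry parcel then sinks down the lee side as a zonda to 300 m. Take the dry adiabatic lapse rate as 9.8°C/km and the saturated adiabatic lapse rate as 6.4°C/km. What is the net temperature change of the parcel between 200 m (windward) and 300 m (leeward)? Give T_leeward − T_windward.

+2.08°C

Dry to 1800 m: -9.8 × 1.6 km = -15.68°C, so T = 7.62°C.
Saturated to 2700 m: -6.4 × 0.9 km = -5.76°C, so T = 1.86°C.
Dry descent to 300 m: +9.8 × 2.4 km = +23.52°C, so T = 25.38°C.
Net change vs windward start: 25.38 − 23.3 = +2.08°C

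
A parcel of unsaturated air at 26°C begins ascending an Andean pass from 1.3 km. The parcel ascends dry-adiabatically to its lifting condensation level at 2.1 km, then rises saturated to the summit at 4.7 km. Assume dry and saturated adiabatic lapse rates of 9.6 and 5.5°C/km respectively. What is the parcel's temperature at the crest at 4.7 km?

4.02°C

1300 → 2100 m (dry, 9.6°C/km): ΔT = -9.6 × 0.8 = -7.68°C → T = 18.32°C
2100 → 4700 m (saturated, 5.5°C/km): ΔT = -5.5 × 2.6 = -14.3°C → T = 4.02°C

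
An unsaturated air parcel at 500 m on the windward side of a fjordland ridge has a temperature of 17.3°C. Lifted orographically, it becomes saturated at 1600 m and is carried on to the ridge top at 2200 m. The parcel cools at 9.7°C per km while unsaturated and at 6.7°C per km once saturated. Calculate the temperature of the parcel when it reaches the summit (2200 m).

500–1600 m, dry: Δz = 1.1 km ⇒ ΔT = -10.67°C; T = 6.63°C
1600–2200 m, saturated: Δz = 0.6 km ⇒ ΔT = -4.02°C; T = 2.61°C

2.61°C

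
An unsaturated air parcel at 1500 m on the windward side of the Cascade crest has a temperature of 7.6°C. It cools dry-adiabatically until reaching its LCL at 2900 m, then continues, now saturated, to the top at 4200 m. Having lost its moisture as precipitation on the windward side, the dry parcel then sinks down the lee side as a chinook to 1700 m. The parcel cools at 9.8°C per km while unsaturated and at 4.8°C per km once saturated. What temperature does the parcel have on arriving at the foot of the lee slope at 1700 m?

12.14°C

1500 → 2900 m (dry, 9.8°C/km): ΔT = -9.8 × 1.4 = -13.72°C → T = -6.12°C
2900 → 4200 m (saturated, 4.8°C/km): ΔT = -4.8 × 1.3 = -6.24°C → T = -12.36°C
4200 → 1700 m (dry descent, 9.8°C/km): ΔT = +9.8 × 2.5 = +24.5°C → T = 12.14°C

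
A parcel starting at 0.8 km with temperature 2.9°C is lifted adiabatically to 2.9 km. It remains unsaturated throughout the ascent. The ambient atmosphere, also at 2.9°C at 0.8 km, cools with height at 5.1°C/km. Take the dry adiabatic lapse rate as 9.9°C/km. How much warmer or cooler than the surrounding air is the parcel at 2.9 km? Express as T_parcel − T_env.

-10.08°C (parcel cooler than environment)

Parcel:
  Dry to 2900 m: -9.9 × 2.1 km = -20.79°C, so T = -17.89°C.
Environment:
  Environment to 2900 m: -5.1 × 2.1 km = -10.71°C, so T = -7.81°C.
T_parcel − T_env = -17.89 − (-7.81) = -10.08°C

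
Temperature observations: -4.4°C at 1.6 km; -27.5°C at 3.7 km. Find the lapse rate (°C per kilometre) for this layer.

Γ = −ΔT/Δz = (-4.4 − (-27.5)) / (3700 − 1600) m
  = 23.1°C / 2.1 km = 11°C/km

11°C/km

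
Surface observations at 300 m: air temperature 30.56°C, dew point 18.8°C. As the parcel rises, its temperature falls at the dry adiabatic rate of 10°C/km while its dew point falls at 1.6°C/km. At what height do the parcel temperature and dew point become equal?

1700 m

T and T_d converge at 10 − 1.6 = 8.4°C per km
Height above start = (30.56 − 18.8) / 8.4 = 1.4 km
LCL altitude = 300 m + 1400 m = 1700 m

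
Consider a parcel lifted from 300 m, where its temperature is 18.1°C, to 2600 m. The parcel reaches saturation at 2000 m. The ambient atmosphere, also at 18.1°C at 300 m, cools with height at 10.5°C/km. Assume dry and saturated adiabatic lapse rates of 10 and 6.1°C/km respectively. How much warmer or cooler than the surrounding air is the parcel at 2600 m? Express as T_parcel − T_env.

Parcel:
  From 300 m to 2000 m (dry): cools by 10 × 1.7 = 17°C, giving 1.1°C.
  From 2000 m to 2600 m (saturated): cools by 6.1 × 0.6 = 3.66°C, giving -2.56°C.
Environment:
  From 300 m to 2600 m (environment): cools by 10.5 × 2.3 = 24.15°C, giving -6.05°C.
T_parcel − T_env = -2.56 − (-6.05) = +3.49°C

+3.49°C (parcel warmer than environment)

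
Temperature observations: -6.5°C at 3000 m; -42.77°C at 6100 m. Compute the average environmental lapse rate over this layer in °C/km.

11.7°C/km

Γ = −ΔT/Δz = (-6.5 − (-42.77)) / (6100 − 3000) m
  = 36.27°C / 3.1 km = 11.7°C/km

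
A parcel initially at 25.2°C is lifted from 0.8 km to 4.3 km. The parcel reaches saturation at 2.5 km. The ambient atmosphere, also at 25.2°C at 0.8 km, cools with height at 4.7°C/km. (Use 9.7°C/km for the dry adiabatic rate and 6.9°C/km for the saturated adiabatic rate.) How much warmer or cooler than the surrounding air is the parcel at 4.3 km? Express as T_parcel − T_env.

-12.46°C (parcel cooler than environment)

Parcel:
  800–2500 m, dry: Δz = 1.7 km ⇒ ΔT = -16.49°C; T = 8.71°C
  2500–4300 m, saturated: Δz = 1.8 km ⇒ ΔT = -12.42°C; T = -3.71°C
Environment:
  800–4300 m, environment: Δz = 3.5 km ⇒ ΔT = -16.45°C; T = 8.75°C
T_parcel − T_env = -3.71 − 8.75 = -12.46°C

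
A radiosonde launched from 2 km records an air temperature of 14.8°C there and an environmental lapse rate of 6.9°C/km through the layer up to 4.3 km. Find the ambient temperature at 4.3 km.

2000–4300 m, environmental: Δz = 2.3 km ⇒ ΔT = -15.87°C; T = -1.07°C

-1.07°C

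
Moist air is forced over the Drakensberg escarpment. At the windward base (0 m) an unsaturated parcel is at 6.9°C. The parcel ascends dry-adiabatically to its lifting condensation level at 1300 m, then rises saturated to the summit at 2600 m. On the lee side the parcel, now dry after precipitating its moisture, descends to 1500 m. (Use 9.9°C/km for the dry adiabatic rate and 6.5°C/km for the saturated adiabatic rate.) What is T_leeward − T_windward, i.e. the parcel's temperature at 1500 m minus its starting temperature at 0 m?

-10.43°C

From 0 m to 1300 m (dry): cools by 9.9 × 1.3 = 12.87°C, giving -5.97°C.
From 1300 m to 2600 m (saturated): cools by 6.5 × 1.3 = 8.45°C, giving -14.42°C.
From 2600 m to 1500 m (dry descent): warms by 9.9 × 1.1 = 10.89°C, giving -3.53°C.
Net change vs windward start: -3.53 − 6.9 = -10.43°C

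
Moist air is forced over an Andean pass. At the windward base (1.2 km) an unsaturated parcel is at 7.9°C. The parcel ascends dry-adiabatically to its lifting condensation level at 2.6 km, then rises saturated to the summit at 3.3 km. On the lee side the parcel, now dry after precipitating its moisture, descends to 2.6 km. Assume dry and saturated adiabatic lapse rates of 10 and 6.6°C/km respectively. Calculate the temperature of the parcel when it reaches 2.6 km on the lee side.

-3.72°C

1200–2600 m, dry: Δz = 1.4 km ⇒ ΔT = -14°C; T = -6.1°C
2600–3300 m, saturated: Δz = 0.7 km ⇒ ΔT = -4.62°C; T = -10.72°C
3300–2600 m, dry descent: Δz = 0.7 km ⇒ ΔT = +7°C; T = -3.72°C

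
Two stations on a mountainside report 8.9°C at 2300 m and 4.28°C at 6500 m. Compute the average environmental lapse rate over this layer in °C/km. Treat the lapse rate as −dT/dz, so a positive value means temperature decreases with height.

Γ = −ΔT/Δz = (8.9 − 4.28) / (6500 − 2300) m
  = 4.62°C / 4.2 km = 1.1°C/km

1.1°C/km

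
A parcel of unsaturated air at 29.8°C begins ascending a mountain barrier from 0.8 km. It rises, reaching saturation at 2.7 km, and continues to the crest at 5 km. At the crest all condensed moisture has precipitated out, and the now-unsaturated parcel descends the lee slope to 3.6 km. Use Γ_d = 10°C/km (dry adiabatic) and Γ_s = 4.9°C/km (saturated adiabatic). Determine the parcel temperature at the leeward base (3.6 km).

From 800 m to 2700 m (dry): cools by 10 × 1.9 = 19°C, giving 10.8°C.
From 2700 m to 5000 m (saturated): cools by 4.9 × 2.3 = 11.27°C, giving -0.47°C.
From 5000 m to 3600 m (dry descent): warms by 10 × 1.4 = 14°C, giving 13.53°C.

13.53°C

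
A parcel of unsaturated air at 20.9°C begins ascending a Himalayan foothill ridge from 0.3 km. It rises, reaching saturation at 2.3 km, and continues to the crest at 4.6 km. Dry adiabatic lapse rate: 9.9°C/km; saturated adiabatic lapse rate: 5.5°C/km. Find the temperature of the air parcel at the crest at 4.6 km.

-11.55°C

From 300 m to 2300 m (dry): cools by 9.9 × 2 = 19.8°C, giving 1.1°C.
From 2300 m to 4600 m (saturated): cools by 5.5 × 2.3 = 12.65°C, giving -11.55°C.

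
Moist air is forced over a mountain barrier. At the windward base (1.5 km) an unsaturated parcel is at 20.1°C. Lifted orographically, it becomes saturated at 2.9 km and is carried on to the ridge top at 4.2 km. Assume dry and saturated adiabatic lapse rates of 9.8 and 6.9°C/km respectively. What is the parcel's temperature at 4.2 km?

-2.59°C

1500–2900 m, dry: Δz = 1.4 km ⇒ ΔT = -13.72°C; T = 6.38°C
2900–4200 m, saturated: Δz = 1.3 km ⇒ ΔT = -8.97°C; T = -2.59°C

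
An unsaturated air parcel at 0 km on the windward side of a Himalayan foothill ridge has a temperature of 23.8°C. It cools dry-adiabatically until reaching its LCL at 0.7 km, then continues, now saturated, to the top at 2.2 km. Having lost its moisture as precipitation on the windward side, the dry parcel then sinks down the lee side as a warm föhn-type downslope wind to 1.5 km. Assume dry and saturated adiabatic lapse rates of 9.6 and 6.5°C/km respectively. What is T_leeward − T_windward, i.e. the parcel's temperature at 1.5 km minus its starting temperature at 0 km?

-9.75°C

Dry to 700 m: -9.6 × 0.7 km = -6.72°C, so T = 17.08°C.
Saturated to 2200 m: -6.5 × 1.5 km = -9.75°C, so T = 7.33°C.
Dry descent to 1500 m: +9.6 × 0.7 km = +6.72°C, so T = 14.05°C.
Net change vs windward start: 14.05 − 23.8 = -9.75°C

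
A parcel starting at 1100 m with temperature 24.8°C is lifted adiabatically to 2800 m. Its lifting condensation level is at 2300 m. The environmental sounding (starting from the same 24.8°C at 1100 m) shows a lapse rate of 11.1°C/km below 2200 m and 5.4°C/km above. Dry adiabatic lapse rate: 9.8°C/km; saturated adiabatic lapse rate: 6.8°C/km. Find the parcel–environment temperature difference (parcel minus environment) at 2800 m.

Parcel:
  Dry to 2300 m: -9.8 × 1.2 km = -11.76°C, so T = 13.04°C.
  Saturated to 2800 m: -6.8 × 0.5 km = -3.4°C, so T = 9.64°C.
Environment:
  Environment, lower layer to 2200 m: -11.1 × 1.1 km = -12.21°C, so T = 12.59°C.
  Environment, upper layer to 2800 m: -5.4 × 0.6 km = -3.24°C, so T = 9.35°C.
T_parcel − T_env = 9.64 − 9.35 = +0.29°C

+0.29°C (parcel warmer than environment)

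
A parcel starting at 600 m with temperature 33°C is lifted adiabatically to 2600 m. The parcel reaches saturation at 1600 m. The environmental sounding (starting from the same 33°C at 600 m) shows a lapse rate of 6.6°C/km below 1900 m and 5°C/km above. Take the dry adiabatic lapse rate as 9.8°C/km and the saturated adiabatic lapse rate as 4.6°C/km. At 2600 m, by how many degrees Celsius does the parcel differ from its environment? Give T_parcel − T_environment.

Parcel:
  600 → 1600 m (dry, 9.8°C/km): ΔT = -9.8 × 1 = -9.8°C → T = 23.2°C
  1600 → 2600 m (saturated, 4.6°C/km): ΔT = -4.6 × 1 = -4.6°C → T = 18.6°C
Environment:
  600 → 1900 m (environment, lower layer, 6.6°C/km): ΔT = -6.6 × 1.3 = -8.58°C → T = 24.42°C
  1900 → 2600 m (environment, upper layer, 5°C/km): ΔT = -5 × 0.7 = -3.5°C → T = 20.92°C
T_parcel − T_env = 18.6 − 20.92 = -2.32°C

-2.32°C (parcel cooler than environment)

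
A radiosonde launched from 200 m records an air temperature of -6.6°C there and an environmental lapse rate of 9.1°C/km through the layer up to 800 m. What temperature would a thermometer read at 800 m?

-12.06°C

From 200 m to 800 m (environmental): cools by 9.1 × 0.6 = 5.46°C, giving -12.06°C.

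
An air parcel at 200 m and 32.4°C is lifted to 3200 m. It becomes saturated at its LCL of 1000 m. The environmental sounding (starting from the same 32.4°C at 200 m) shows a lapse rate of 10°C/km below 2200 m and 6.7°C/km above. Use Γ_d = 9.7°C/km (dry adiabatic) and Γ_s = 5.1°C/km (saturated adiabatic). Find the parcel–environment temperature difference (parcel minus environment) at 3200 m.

Parcel:
  From 200 m to 1000 m (dry): cools by 9.7 × 0.8 = 7.76°C, giving 24.64°C.
  From 1000 m to 3200 m (saturated): cools by 5.1 × 2.2 = 11.22°C, giving 13.42°C.
Environment:
  From 200 m to 2200 m (environment, lower layer): cools by 10 × 2 = 20°C, giving 12.4°C.
  From 2200 m to 3200 m (environment, upper layer): cools by 6.7 × 1 = 6.7°C, giving 5.7°C.
T_parcel − T_env = 13.42 − 5.7 = +7.72°C

+7.72°C (parcel warmer than environment)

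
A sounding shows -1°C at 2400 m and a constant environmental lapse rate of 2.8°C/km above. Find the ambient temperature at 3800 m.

2400–3800 m, environmental: Δz = 1.4 km ⇒ ΔT = -3.92°C; T = -4.92°C

-4.92°C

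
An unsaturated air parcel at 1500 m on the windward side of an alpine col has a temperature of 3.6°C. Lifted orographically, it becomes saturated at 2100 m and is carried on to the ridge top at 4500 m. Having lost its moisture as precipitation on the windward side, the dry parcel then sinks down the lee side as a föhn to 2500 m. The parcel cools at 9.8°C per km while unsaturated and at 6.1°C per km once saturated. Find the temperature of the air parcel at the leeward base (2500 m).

2.68°C

1500–2100 m, dry: Δz = 0.6 km ⇒ ΔT = -5.88°C; T = -2.28°C
2100–4500 m, saturated: Δz = 2.4 km ⇒ ΔT = -14.64°C; T = -16.92°C
4500–2500 m, dry descent: Δz = 2 km ⇒ ΔT = +19.6°C; T = 2.68°C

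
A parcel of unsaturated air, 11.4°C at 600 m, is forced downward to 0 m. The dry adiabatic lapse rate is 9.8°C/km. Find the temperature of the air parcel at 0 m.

17.28°C

600 → 0 m (dry adiabatic, 9.8°C/km): ΔT = +9.8 × 0.6 = +5.88°C → T = 17.28°C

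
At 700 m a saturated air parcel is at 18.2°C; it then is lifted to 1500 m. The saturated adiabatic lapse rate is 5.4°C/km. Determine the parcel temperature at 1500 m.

From 700 m to 1500 m (saturated adiabatic): cools by 5.4 × 0.8 = 4.32°C, giving 13.88°C.

13.88°C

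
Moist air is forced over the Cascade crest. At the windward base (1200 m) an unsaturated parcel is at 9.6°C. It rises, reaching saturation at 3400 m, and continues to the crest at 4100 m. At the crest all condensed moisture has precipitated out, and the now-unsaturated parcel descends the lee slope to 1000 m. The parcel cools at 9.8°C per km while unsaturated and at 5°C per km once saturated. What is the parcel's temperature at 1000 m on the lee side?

14.92°C

From 1200 m to 3400 m (dry): cools by 9.8 × 2.2 = 21.56°C, giving -11.96°C.
From 3400 m to 4100 m (saturated): cools by 5 × 0.7 = 3.5°C, giving -15.46°C.
From 4100 m to 1000 m (dry descent): warms by 9.8 × 3.1 = 30.38°C, giving 14.92°C.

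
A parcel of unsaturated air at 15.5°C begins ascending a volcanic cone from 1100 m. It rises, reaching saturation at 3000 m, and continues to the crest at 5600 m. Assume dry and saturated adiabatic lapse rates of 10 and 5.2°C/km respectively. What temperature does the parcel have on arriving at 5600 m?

-17.02°C

From 1100 m to 3000 m (dry): cools by 10 × 1.9 = 19°C, giving -3.5°C.
From 3000 m to 5600 m (saturated): cools by 5.2 × 2.6 = 13.52°C, giving -17.02°C.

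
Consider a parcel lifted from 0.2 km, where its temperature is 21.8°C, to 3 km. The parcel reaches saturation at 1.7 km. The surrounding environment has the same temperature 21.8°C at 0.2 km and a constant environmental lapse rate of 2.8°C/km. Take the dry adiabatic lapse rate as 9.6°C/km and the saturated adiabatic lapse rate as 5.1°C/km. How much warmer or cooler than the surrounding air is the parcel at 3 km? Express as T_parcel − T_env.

Parcel:
  200–1700 m, dry: Δz = 1.5 km ⇒ ΔT = -14.4°C; T = 7.4°C
  1700–3000 m, saturated: Δz = 1.3 km ⇒ ΔT = -6.63°C; T = 0.77°C
Environment:
  200–3000 m, environment: Δz = 2.8 km ⇒ ΔT = -7.84°C; T = 13.96°C
T_parcel − T_env = 0.77 − 13.96 = -13.19°C

-13.19°C (parcel cooler than environment)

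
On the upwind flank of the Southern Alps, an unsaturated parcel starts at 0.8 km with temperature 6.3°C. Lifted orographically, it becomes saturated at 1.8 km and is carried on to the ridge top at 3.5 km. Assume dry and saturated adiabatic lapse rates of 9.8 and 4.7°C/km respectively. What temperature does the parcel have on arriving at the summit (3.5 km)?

-11.49°C

Dry to 1800 m: -9.8 × 1 km = -9.8°C, so T = -3.5°C.
Saturated to 3500 m: -4.7 × 1.7 km = -7.99°C, so T = -11.49°C.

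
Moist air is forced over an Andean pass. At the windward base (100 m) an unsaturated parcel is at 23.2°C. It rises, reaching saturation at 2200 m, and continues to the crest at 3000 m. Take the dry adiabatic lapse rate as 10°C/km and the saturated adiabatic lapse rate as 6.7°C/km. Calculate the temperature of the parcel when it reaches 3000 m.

100–2200 m, dry: Δz = 2.1 km ⇒ ΔT = -21°C; T = 2.2°C
2200–3000 m, saturated: Δz = 0.8 km ⇒ ΔT = -5.36°C; T = -3.16°C

-3.16°C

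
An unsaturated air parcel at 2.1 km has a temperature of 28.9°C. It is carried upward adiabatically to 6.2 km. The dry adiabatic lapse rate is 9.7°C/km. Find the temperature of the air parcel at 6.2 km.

-10.87°C

2100–6200 m, dry adiabatic: Δz = 4.1 km ⇒ ΔT = -39.77°C; T = -10.87°C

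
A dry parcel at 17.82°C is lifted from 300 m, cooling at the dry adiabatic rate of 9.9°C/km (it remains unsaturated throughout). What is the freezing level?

2100 m

Height above start = (17.82 − 0) / 9.9 = 1.8 km
Altitude = 300 m + 1800 m = 2100 m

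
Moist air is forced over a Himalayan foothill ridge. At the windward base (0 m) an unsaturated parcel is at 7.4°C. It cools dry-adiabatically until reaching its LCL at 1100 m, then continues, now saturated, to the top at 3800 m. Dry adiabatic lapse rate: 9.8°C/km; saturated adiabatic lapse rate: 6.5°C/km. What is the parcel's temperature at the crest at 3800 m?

0 → 1100 m (dry, 9.8°C/km): ΔT = -9.8 × 1.1 = -10.78°C → T = -3.38°C
1100 → 3800 m (saturated, 6.5°C/km): ΔT = -6.5 × 2.7 = -17.55°C → T = -20.93°C

-20.93°C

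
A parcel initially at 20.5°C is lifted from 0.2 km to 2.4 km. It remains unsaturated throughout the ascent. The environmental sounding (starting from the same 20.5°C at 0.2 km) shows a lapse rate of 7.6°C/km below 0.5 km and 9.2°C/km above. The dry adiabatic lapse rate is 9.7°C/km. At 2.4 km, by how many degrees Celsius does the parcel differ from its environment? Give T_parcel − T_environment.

-1.58°C (parcel cooler than environment)

Parcel:
  From 200 m to 2400 m (dry): cools by 9.7 × 2.2 = 21.34°C, giving -0.84°C.
Environment:
  From 200 m to 500 m (environment, lower layer): cools by 7.6 × 0.3 = 2.28°C, giving 18.22°C.
  From 500 m to 2400 m (environment, upper layer): cools by 9.2 × 1.9 = 17.48°C, giving 0.74°C.
T_parcel − T_env = -0.84 − 0.74 = -1.58°C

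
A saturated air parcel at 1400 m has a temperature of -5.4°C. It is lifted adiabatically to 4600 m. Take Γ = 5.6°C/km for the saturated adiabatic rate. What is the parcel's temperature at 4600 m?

1400 → 4600 m (saturated adiabatic, 5.6°C/km): ΔT = -5.6 × 3.2 = -17.92°C → T = -23.32°C

-23.32°C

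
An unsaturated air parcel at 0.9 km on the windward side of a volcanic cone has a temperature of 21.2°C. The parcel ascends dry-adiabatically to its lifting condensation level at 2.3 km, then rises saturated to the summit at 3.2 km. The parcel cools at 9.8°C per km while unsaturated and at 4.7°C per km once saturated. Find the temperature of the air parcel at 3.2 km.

3.25°C

900–2300 m, dry: Δz = 1.4 km ⇒ ΔT = -13.72°C; T = 7.48°C
2300–3200 m, saturated: Δz = 0.9 km ⇒ ΔT = -4.23°C; T = 3.25°C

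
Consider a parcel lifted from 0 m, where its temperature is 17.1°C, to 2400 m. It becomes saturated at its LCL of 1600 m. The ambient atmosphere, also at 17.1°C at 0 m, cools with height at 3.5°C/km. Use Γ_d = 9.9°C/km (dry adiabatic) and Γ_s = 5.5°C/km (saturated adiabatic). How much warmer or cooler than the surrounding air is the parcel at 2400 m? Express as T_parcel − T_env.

Parcel:
  0 → 1600 m (dry, 9.9°C/km): ΔT = -9.9 × 1.6 = -15.84°C → T = 1.26°C
  1600 → 2400 m (saturated, 5.5°C/km): ΔT = -5.5 × 0.8 = -4.4°C → T = -3.14°C
Environment:
  0 → 2400 m (environment, 3.5°C/km): ΔT = -3.5 × 2.4 = -8.4°C → T = 8.7°C
T_parcel − T_env = -3.14 − 8.7 = -11.84°C

-11.84°C (parcel cooler than environment)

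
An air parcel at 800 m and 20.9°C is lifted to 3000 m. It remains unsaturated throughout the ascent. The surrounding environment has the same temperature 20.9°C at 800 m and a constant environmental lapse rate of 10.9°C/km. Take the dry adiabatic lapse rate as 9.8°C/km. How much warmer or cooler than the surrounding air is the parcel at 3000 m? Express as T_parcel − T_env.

+2.42°C (parcel warmer than environment)

Parcel:
  800–3000 m, dry: Δz = 2.2 km ⇒ ΔT = -21.56°C; T = -0.66°C
Environment:
  800–3000 m, environment: Δz = 2.2 km ⇒ ΔT = -23.98°C; T = -3.08°C
T_parcel − T_env = -0.66 − (-3.08) = +2.42°C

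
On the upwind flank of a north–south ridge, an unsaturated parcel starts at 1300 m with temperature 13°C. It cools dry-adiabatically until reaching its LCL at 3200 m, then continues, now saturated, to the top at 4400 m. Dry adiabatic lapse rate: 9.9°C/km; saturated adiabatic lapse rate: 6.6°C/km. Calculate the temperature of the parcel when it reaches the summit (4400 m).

From 1300 m to 3200 m (dry): cools by 9.9 × 1.9 = 18.81°C, giving -5.81°C.
From 3200 m to 4400 m (saturated): cools by 6.6 × 1.2 = 7.92°C, giving -13.73°C.

-13.73°C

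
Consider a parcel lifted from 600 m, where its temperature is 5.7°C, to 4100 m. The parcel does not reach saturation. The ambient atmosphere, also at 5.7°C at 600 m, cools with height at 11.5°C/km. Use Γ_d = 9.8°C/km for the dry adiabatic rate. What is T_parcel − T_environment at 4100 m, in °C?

Parcel:
  Dry to 4100 m: -9.8 × 3.5 km = -34.3°C, so T = -28.6°C.
Environment:
  Environment to 4100 m: -11.5 × 3.5 km = -40.25°C, so T = -34.55°C.
T_parcel − T_env = -28.6 − (-34.55) = +5.95°C

+5.95°C (parcel warmer than environment)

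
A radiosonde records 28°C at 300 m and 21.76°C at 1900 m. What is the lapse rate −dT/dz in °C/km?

Γ = −ΔT/Δz = (28 − 21.76) / (1900 − 300) m
  = 6.24°C / 1.6 km = 3.9°C/km

3.9°C/km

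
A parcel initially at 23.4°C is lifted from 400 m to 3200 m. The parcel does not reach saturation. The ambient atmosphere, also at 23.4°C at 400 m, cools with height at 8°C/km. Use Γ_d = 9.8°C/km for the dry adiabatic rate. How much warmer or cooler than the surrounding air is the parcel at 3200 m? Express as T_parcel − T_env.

Parcel:
  400–3200 m, dry: Δz = 2.8 km ⇒ ΔT = -27.44°C; T = -4.04°C
Environment:
  400–3200 m, environment: Δz = 2.8 km ⇒ ΔT = -22.4°C; T = 1°C
T_parcel − T_env = -4.04 − 1 = -5.04°C

-5.04°C (parcel cooler than environment)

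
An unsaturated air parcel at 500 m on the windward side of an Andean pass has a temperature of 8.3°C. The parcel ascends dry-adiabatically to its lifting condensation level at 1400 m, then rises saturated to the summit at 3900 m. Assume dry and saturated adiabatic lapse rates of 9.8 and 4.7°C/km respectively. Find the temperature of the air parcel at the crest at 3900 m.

From 500 m to 1400 m (dry): cools by 9.8 × 0.9 = 8.82°C, giving -0.52°C.
From 1400 m to 3900 m (saturated): cools by 4.7 × 2.5 = 11.75°C, giving -12.27°C.

-12.27°C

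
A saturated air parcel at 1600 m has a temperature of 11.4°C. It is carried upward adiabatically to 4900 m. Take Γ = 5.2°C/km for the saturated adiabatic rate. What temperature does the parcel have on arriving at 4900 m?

-5.76°C

From 1600 m to 4900 m (saturated adiabatic): cools by 5.2 × 3.3 = 17.16°C, giving -5.76°C.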